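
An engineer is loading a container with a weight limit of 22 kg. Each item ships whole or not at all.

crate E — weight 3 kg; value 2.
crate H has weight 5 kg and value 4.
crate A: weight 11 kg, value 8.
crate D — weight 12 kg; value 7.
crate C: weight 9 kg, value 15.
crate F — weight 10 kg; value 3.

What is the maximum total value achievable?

23

Allowing fractional choices, the relaxed optimum would be about 24.8, but items are indivisible.
crate D + crate C: weight 12 + 9 = 21 ≤ 22, value 7 + 15 = 22.
crate A + crate C: weight 11 + 9 = 20 ≤ 22, value 8 + 15 = 23.
crate E + crate H + crate C: weight 3 + 5 + 9 = 17 ≤ 22, value 2 + 4 + 15 = 21.
Best is crate A and crate C with total value 23.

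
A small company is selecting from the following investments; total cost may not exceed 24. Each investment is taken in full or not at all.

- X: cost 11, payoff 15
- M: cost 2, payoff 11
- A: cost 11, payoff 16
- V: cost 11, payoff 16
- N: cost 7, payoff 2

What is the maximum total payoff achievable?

M + A + V: cost 2 + 11 + 11 = 24 ≤ 24, payoff 11 + 16 + 16 = 43.
X + M + A: cost 11 + 2 + 11 = 24 ≤ 24, payoff 15 + 11 + 16 = 42.
X + M + V: cost 11 + 2 + 11 = 24 ≤ 24, payoff 15 + 11 + 16 = 42.
Best is M, A, and V with total payoff 43.

43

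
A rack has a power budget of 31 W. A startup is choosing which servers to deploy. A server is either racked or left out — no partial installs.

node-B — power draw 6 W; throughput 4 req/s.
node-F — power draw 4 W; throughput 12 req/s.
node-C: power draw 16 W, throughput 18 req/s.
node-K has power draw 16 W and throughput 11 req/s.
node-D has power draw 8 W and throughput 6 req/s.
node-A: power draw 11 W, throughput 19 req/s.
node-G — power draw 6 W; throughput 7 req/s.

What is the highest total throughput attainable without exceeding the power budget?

This is a 0-1 knapsack instance.
Take node-F, node-C, and node-A: power draw 4 + 16 + 11 = 31 ≤ 31, throughput 12 + 18 + 19 = 49.
No other feasible combination does better.

49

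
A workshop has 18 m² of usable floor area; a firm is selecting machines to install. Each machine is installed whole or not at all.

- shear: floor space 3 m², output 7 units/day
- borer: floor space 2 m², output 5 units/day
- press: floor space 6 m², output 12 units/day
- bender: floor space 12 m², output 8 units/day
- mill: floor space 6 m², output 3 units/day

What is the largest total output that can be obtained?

27

Treat it as a binary knapsack problem.
Allowing fractional choices, the relaxed optimum would be about 28.7, but machines are indivisible.
shear + borer + press: floor space 3 + 2 + 6 = 11 ≤ 18, output 7 + 5 + 12 = 24.
shear + borer + press + mill: floor space 3 + 2 + 6 + 6 = 17 ≤ 18, output 7 + 5 + 12 + 3 = 27.
shear + press + mill: floor space 3 + 6 + 6 = 15 ≤ 18, output 7 + 12 + 3 = 22.
Best is shear, borer, press, and mill with total output 27.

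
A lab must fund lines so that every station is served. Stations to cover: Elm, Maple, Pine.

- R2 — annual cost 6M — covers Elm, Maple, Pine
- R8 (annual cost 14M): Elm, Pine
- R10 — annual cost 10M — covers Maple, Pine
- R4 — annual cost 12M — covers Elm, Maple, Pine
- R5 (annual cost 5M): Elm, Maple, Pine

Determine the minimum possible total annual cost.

5

This is an integer covering problem.
R5 alone covers Elm, Maple, Pine — every station.
Total annual cost: 5.
No cover costs less than 5.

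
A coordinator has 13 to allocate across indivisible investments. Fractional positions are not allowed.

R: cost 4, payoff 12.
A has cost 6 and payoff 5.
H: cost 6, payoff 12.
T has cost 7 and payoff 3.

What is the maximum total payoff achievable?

24

Take R and H: cost 4 + 6 = 10 ≤ 13, payoff 12 + 12 = 24.
No other feasible combination does better.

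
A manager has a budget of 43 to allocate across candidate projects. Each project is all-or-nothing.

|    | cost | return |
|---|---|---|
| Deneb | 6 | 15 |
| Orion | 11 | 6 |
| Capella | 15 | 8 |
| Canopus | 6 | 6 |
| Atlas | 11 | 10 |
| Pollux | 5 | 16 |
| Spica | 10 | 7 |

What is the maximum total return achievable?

Allowing fractional choices, the relaxed optimum would be about 56.7, but projects are indivisible.
Deneb + Capella + Canopus + Atlas + Pollux: cost 6 + 15 + 6 + 11 + 5 = 43 ≤ 43, return 15 + 8 + 6 + 10 + 16 = 55.
Deneb + Canopus + Atlas + Pollux + Spica: cost 6 + 6 + 11 + 5 + 10 = 38 ≤ 43, return 15 + 6 + 10 + 16 + 7 = 54.
Best is Deneb, Capella, Canopus, Atlas, and Pollux with total return 55.

55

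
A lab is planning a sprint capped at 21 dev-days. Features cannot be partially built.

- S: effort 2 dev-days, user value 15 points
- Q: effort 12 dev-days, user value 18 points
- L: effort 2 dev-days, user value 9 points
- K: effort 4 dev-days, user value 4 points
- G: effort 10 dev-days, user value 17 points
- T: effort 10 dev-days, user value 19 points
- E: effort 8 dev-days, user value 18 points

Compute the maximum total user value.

This is a 0-1 knapsack instance.
S + L + K + T: effort 2 + 2 + 4 + 10 = 18 ≤ 21, user value 15 + 9 + 4 + 19 = 47.
S + T + E: effort 2 + 10 + 8 = 20 ≤ 21, user value 15 + 19 + 18 = 52.
S + G + E: effort 2 + 10 + 8 = 20 ≤ 21, user value 15 + 17 + 18 = 50.
Best is S, T, and E with total user value 52.

52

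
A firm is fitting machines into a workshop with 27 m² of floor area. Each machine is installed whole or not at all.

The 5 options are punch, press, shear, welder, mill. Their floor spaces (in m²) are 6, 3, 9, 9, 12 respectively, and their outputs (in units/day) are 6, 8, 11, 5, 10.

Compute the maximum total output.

Allowing fractional choices, the relaxed optimum would be about 32.5, but machines are indivisible.
press + shear + mill: floor space 3 + 9 + 12 = 24 ≤ 27, output 8 + 11 + 10 = 29.
punch + shear + mill: floor space 6 + 9 + 12 = 27 ≤ 27, output 6 + 11 + 10 = 27.
punch + press + shear + welder: floor space 6 + 3 + 9 + 9 = 27 ≤ 27, output 6 + 8 + 11 + 5 = 30.
Best is punch, press, shear, and welder with total output 30.

30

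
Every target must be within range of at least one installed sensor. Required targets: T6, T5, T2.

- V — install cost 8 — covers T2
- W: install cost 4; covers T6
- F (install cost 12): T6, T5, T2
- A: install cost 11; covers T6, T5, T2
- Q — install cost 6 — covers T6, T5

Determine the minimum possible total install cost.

This is an integer covering problem.
The greedy cost-per-new-target heuristic would pick Q and V for 14, but a cheaper cover exists.
A alone covers T6, T5, T2 — every target.
Total install cost: 11.
No cover costs less than 11.

11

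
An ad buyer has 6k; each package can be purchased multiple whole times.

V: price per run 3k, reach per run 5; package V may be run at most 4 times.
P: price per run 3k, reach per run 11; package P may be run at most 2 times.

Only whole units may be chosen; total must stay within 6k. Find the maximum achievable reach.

This is a bounded integer knapsack.
P has the best ratio (11/3); taking only P gives at most 2×11 = 22 (stopped by the price limit).
Optimal: 2×P: price 6 ≤ 6, reach 2·11 = 22.

22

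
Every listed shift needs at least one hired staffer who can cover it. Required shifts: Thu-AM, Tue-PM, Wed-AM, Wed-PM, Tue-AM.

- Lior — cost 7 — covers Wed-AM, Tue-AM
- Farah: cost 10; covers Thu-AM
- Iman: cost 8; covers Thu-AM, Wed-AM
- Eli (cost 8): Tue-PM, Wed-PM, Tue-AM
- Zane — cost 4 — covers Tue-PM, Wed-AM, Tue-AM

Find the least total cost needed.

This is an integer covering problem.
The greedy cost-per-new-shift heuristic would pick Zane, Iman, and Eli for 20, but a cheaper cover exists.
Choose Iman and Eli: together they cover Thu-AM, Tue-PM, Wed-AM, Wed-PM, Tue-AM — every shift.
Total cost: 8 + 8 = 16.
No cover costs less than 16.

16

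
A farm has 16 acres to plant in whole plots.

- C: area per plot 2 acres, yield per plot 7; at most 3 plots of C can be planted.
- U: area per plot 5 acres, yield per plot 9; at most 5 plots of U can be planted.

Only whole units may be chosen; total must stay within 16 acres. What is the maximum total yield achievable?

C has the best ratio (7/2); taking only C gives at most 3×7 = 21 (stopped by the supply cap of 3).
Mixing does better — 3×C and 2×U: area 16 ≤ 16, yield 3·7 + 2·9 = 39.

39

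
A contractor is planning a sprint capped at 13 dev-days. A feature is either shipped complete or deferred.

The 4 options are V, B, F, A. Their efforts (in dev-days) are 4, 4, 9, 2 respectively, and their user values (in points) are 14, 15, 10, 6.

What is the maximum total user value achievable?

Treat it as a binary knapsack problem.
Take V, B, and A: effort 4 + 4 + 2 = 10 ≤ 13, user value 14 + 15 + 6 = 35.
No other feasible combination does better.

35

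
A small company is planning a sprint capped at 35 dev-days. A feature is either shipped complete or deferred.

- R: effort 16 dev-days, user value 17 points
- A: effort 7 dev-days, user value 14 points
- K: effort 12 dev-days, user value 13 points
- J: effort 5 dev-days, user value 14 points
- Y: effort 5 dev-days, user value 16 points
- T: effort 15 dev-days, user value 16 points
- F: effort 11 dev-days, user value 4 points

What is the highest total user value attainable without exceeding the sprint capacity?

61

Take R, A, J, and Y: effort 16 + 7 + 5 + 5 = 33 ≤ 35, user value 17 + 14 + 14 + 16 = 61.
No other feasible combination does better.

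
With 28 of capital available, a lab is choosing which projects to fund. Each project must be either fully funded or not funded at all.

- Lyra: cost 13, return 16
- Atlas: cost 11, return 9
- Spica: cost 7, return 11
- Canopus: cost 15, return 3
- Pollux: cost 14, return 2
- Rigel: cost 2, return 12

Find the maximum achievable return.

This is an integer program with binary decision variables.
Lyra + Atlas + Rigel: cost 13 + 11 + 2 = 26 ≤ 28, return 16 + 9 + 12 = 37.
Atlas + Spica + Rigel: cost 11 + 7 + 2 = 20 ≤ 28, return 9 + 11 + 12 = 32.
Lyra + Spica + Rigel: cost 13 + 7 + 2 = 22 ≤ 28, return 16 + 11 + 12 = 39.
Best is Lyra, Spica, and Rigel with total return 39.

39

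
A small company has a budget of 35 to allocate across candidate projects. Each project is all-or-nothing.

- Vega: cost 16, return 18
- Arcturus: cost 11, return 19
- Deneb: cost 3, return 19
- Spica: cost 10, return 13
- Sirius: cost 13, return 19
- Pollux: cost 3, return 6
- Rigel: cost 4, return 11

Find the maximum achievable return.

Arcturus + Deneb + Spica + Pollux + Rigel: cost 11 + 3 + 10 + 3 + 4 = 31 ≤ 35, return 19 + 19 + 13 + 6 + 11 = 68.
Arcturus + Deneb + Sirius + Pollux + Rigel: cost 11 + 3 + 13 + 3 + 4 = 34 ≤ 35, return 19 + 19 + 19 + 6 + 11 = 74.
Arcturus + Deneb + Sirius + Rigel: cost 11 + 3 + 13 + 4 = 31 ≤ 35, return 19 + 19 + 19 + 11 = 68.
Best is Arcturus, Deneb, Sirius, Pollux, and Rigel with total return 74.

74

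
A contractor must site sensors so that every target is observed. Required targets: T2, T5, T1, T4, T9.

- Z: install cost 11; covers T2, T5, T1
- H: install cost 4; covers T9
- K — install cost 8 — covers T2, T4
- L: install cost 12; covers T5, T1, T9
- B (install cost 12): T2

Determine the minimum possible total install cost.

The greedy cost-per-new-target heuristic would pick Z, H, and K for 23, but a cheaper cover exists.
Choose K and L: together they cover T2, T5, T1, T4, T9 — every target.
Total install cost: 8 + 12 = 20.
No cover costs less than 20.

20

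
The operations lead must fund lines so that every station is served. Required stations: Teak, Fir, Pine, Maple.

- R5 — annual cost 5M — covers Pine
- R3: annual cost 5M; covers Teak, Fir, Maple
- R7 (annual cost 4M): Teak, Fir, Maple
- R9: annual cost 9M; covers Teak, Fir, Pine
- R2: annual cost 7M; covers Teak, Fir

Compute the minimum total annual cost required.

9

Choose R5 and R7: together they cover Teak, Fir, Pine, Maple — every station.
Total annual cost: 5 + 4 = 9.
No cover costs less than 9.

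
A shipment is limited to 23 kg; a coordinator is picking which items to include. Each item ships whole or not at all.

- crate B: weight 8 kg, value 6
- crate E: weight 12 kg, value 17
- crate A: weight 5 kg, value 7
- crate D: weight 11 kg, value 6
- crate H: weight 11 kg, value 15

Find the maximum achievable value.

32

This is a 0-1 knapsack instance.
Take crate E and crate H: weight 12 + 11 = 23 ≤ 23, value 17 + 15 = 32.
No other feasible combination does better.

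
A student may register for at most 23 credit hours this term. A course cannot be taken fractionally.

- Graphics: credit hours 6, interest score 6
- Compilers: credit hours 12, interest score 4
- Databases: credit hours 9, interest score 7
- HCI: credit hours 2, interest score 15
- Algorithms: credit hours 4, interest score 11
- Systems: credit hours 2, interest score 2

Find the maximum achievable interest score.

41

Databases + HCI + Algorithms + Systems: credit hours 9 + 2 + 4 + 2 = 17 ≤ 23, interest score 7 + 15 + 11 + 2 = 35.
Graphics + Databases + HCI + Algorithms + Systems: credit hours 6 + 9 + 2 + 4 + 2 = 23 ≤ 23, interest score 6 + 7 + 15 + 11 + 2 = 41.
Graphics + Databases + HCI + Algorithms: credit hours 6 + 9 + 2 + 4 = 21 ≤ 23, interest score 6 + 7 + 15 + 11 = 39.
Best is Graphics, Databases, HCI, Algorithms, and Systems with total interest score 41.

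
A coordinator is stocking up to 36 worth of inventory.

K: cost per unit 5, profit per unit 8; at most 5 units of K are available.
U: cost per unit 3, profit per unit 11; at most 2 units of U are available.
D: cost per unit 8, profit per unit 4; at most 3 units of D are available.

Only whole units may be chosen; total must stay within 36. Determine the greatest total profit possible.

Take 5×K and 2×U: cost 31 ≤ 36, profit 5·8 + 2·11 = 62.
U has the best ratio (11/3) and is taken to its limit of 2; remaining capacity is filled optimally with the others.

62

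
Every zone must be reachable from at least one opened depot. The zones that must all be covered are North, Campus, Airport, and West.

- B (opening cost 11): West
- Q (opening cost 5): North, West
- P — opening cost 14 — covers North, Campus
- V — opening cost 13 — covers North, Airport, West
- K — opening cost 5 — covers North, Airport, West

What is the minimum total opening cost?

Choose P and K: together they cover North, Campus, Airport, West — every zone.
Total opening cost: 14 + 5 = 19.
No cover costs less than 19.

19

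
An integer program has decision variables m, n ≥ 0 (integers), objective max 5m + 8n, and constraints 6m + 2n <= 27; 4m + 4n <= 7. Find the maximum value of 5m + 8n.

(m,n)=(0,1): 6·0+2·1=2≤27, 4·0+4·1=4≤7, objective 8.
(m,n)=(1,0): 6·1+2·0=6≤27, 4·1+4·0=4≤7, objective 5.
(m,n)=(0,0): 6·0+2·0=0≤27, 4·0+4·0=0≤7, objective 0.
The best lattice point is (0,1), giving 8.

8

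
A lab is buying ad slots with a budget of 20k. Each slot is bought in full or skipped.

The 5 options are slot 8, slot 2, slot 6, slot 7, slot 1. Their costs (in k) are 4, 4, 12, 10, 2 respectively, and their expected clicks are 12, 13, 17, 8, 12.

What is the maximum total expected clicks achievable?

slot 8 + slot 2 + slot 7 + slot 1: cost 4 + 4 + 10 + 2 = 20 ≤ 20, expected clicks 12 + 13 + 8 + 12 = 45.
slot 8 + slot 2 + slot 6: cost 4 + 4 + 12 = 20 ≤ 20, expected clicks 12 + 13 + 17 = 42.
slot 2 + slot 6 + slot 1: cost 4 + 12 + 2 = 18 ≤ 20, expected clicks 13 + 17 + 12 = 42.
Best is slot 8, slot 2, slot 7, and slot 1 with total expected clicks 45.

45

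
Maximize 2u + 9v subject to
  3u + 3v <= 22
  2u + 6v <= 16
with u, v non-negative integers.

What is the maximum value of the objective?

22

Relaxing integrality, the LP optimum is 24.00 at (u,v) = (0, 2.67), which is not an integer point.
(u,v)=(2,2): 3·2+3·2=12≤22, 2·2+6·2=16≤16, objective 22.
(u,v)=(1,2): 3·1+3·2=9≤22, 2·1+6·2=14≤16, objective 20.
(u,v)=(0,2): 3·0+3·2=6≤22, 2·0+6·2=12≤16, objective 18.
(u,v)=(3,1): 3·3+3·1=12≤22, 2·3+6·1=12≤16, objective 15.
The best lattice point is (2,2), giving 22.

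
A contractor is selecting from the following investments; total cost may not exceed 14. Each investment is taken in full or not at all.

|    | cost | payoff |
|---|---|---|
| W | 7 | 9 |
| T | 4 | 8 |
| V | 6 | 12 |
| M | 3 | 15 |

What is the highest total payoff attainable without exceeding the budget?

35

This is a 0-1 knapsack instance.
Take T, V, and M: cost 4 + 6 + 3 = 13 ≤ 14, payoff 8 + 12 + 15 = 35.
No other feasible combination does better.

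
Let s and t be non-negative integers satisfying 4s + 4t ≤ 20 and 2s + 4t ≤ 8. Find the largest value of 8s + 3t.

32

(s,t)=(4,0) is feasible, giving 32.
(s,t)=(3,0) is feasible, giving 24.
Maximum is 32 at (s,t)=(4,0).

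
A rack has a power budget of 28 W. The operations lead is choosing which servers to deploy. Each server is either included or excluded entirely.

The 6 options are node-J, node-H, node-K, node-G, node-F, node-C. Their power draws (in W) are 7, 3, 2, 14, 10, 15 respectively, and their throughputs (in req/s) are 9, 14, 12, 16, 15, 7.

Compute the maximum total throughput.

This is a 0-1 knapsack instance.
Allowing fractional choices, the relaxed optimum would be about 56.9, but servers are indivisible.
node-J + node-H + node-K + node-F: power draw 7 + 3 + 2 + 10 = 22 ≤ 28, throughput 9 + 14 + 12 + 15 = 50.
node-J + node-H + node-K + node-G: power draw 7 + 3 + 2 + 14 = 26 ≤ 28, throughput 9 + 14 + 12 + 16 = 51.
node-H + node-G + node-F: power draw 3 + 14 + 10 = 27 ≤ 28, throughput 14 + 16 + 15 = 45.
Best is node-J, node-H, node-K, and node-G with total throughput 51.

51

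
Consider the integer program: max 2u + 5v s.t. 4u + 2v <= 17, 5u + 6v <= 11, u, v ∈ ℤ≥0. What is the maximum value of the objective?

The continuous relaxation peaks at (0, 1.83) with value 9.17; rounding to a feasible lattice point costs some objective.
(u,v)=(1,1): 4·1+2·1=6≤17, 5·1+6·1=11≤11, objective 7.
(u,v)=(0,1): 4·0+2·1=2≤17, 5·0+6·1=6≤11, objective 5.
(u,v)=(2,0): 4·2+2·0=8≤17, 5·2+6·0=10≤11, objective 4.
The best lattice point is (1,1), giving 7.

7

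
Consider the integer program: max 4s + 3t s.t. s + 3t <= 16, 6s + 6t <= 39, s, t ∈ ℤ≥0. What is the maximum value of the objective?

24

Relaxing integrality, the LP optimum is 26.00 at (s,t) = (6.5, 0), which is not an integer point.
(s,t)=(6,0) is feasible, giving 24.
(s,t)=(5,1) is feasible, giving 23.
(s,t)=(5,0) is feasible, giving 20.
No feasible integer point exceeds 24.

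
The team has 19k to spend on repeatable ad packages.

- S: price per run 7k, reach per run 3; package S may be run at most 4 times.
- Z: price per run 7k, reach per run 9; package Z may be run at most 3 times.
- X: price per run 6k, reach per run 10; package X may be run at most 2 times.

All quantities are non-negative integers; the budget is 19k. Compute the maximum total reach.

1×Z and 2×X: price 19 ≤ 19, reach 1·9 + 2·10 = 29.
1×S and 2×X: price 19 ≤ 19, reach 1·3 + 2·10 = 23.
Best is 29.

29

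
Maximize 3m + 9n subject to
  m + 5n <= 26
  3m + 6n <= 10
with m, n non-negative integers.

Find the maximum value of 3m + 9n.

The continuous relaxation peaks at (0, 1.67) with value 15.00; rounding to a feasible lattice point costs some objective.
(m,n)=(1,1): 1·1+5·1=6≤26, 3·1+6·1=9≤10, objective 12.
(m,n)=(0,1): 1·0+5·1=5≤26, 3·0+6·1=6≤10, objective 9.
(m,n)=(2,0): 1·2+5·0=2≤26, 3·2+6·0=6≤10, objective 6.
No feasible integer point exceeds 12.

12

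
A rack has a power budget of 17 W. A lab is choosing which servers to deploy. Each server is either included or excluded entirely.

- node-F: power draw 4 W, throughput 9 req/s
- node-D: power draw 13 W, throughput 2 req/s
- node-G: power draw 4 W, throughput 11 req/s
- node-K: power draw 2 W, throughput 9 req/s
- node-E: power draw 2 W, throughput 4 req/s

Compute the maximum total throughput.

Treat it as a binary knapsack problem.
Take node-F, node-G, node-K, and node-E: power draw 4 + 4 + 2 + 2 = 12 ≤ 17, throughput 9 + 11 + 9 + 4 = 33.
No other feasible combination does better.

33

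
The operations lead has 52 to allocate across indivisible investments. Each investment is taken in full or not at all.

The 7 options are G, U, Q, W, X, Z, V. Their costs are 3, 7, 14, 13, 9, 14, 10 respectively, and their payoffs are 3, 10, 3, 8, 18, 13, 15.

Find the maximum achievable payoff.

Allowing fractional choices, the relaxed optimum would be about 64.5, but investments are indivisible.
G + W + X + Z + V: cost 3 + 13 + 9 + 14 + 10 = 49 ≤ 52, payoff 3 + 8 + 18 + 13 + 15 = 57.
U + X + Z + V: cost 7 + 9 + 14 + 10 = 40 ≤ 52, payoff 10 + 18 + 13 + 15 = 56.
G + U + X + Z + V: cost 3 + 7 + 9 + 14 + 10 = 43 ≤ 52, payoff 3 + 10 + 18 + 13 + 15 = 59.
Best is G, U, X, Z, and V with total payoff 59.

59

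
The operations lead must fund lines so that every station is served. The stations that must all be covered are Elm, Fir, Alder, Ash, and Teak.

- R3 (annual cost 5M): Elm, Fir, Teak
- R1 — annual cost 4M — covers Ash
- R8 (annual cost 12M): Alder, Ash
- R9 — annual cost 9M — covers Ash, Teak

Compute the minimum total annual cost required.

This is a weighted set-cover instance.
The greedy cost-per-new-station heuristic would pick R3, R1, and R8 for 21, but a cheaper cover exists.
Choose R3 and R8: together they cover Elm, Fir, Alder, Ash, Teak — every station.
Total annual cost: 5 + 12 = 17.
No cover costs less than 17.

17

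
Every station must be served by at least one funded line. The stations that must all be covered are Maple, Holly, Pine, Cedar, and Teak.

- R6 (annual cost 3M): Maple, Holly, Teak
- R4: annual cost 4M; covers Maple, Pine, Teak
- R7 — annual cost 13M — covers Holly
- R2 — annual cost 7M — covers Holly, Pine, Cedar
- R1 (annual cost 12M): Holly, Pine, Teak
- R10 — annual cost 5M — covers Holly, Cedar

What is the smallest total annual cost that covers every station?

The greedy cost-per-new-station heuristic would pick R6 and R2 for 10, but a cheaper cover exists.
Choose R4 and R10: together they cover Maple, Holly, Pine, Cedar, Teak — every station.
Total annual cost: 4 + 5 = 9.
No cover costs less than 9.

9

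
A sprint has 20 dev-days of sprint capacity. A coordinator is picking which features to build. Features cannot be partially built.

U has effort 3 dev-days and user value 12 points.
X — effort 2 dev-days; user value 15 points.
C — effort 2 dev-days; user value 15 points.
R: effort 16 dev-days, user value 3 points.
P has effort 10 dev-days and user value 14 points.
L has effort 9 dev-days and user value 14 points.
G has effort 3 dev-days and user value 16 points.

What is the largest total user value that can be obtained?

72

Take U, X, C, L, and G: effort 3 + 2 + 2 + 9 + 3 = 19 ≤ 20, user value 12 + 15 + 15 + 14 + 16 = 72.
No feasible combination exceeds this.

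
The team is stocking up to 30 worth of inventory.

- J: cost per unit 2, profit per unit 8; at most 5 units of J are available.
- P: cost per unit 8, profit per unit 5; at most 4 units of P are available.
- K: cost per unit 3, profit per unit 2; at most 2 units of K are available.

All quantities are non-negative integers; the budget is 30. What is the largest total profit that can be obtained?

This is a bounded integer knapsack.
5×J and 2×P: cost 26 ≤ 30, profit 5·8 + 2·5 = 50.
5×J, 2×P, and 1×K: cost 29 ≤ 30, profit 5·8 + 2·5 + 1·2 = 52.
Best is 52.

52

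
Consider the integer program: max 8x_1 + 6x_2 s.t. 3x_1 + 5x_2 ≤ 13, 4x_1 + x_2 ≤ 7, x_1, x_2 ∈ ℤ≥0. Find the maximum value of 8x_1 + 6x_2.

20

(x_1,x_2)=(1,2) is feasible, giving 20.
(x_1,x_2)=(1,1) is feasible, giving 14.
(x_1,x_2)=(0,2) is feasible, giving 12.
(x_1,x_2)=(1,0) is feasible, giving 8.
Maximum is 20 at (x_1,x_2)=(1,2).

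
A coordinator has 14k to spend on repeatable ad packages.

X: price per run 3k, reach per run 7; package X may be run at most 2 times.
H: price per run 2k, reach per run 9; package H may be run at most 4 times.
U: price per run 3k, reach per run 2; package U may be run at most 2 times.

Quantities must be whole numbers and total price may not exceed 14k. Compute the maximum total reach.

This is a bounded integer knapsack.
Take 2×X and 4×H: price 14 ≤ 14, reach 2·7 + 4·9 = 50.
H has the best ratio (9/2) and is taken to its limit of 4; remaining capacity is filled optimally with the others.

50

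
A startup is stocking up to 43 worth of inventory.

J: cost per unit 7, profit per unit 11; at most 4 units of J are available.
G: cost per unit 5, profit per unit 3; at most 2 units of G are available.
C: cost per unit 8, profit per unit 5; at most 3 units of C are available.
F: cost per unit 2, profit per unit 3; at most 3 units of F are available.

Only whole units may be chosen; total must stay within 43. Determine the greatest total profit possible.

58

J has the best ratio (11/7); taking only J gives at most 4×11 = 44 (stopped by the supply cap of 4).
Mixing does better — 4×J, 1×C, and 3×F: cost 42 ≤ 43, profit 4·11 + 1·5 + 3·3 = 58.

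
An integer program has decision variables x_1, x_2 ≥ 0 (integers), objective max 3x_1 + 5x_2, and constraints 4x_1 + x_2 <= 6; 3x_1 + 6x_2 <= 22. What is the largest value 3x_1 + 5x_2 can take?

Relaxing integrality, the LP optimum is 18.67 at (x_1,x_2) = (0.667, 3.33), which is not an integer point.
(x_1,x_2)=(0,3): 4·0+1·3=3≤6, 3·0+6·3=18≤22, objective 15.
(x_1,x_2)=(1,2): 4·1+1·2=6≤6, 3·1+6·2=15≤22, objective 13.
(x_1,x_2)=(0,2): 4·0+1·2=2≤6, 3·0+6·2=12≤22, objective 10.
Maximum is 15 at (x_1,x_2)=(0,3).

15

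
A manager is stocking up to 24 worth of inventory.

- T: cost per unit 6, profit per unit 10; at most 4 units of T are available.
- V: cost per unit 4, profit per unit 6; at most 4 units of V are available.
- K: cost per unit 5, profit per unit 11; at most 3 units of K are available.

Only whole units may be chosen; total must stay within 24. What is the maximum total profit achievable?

This is a bounded integer knapsack.
K has the best ratio (11/5); taking only K gives at most 3×11 = 33 (stopped by the supply cap of 3).
Mixing does better — 2×V and 3×K: cost 23 ≤ 24, profit 2·6 + 3·11 = 45.

45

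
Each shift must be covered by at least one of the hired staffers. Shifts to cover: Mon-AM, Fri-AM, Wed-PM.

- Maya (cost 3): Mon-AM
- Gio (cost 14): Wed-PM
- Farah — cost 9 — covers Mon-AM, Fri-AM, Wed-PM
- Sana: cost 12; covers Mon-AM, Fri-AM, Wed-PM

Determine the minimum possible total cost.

9

The greedy cost-per-new-shift heuristic would pick Maya and Farah for 12, but a cheaper cover exists.
Farah alone covers Mon-AM, Fri-AM, Wed-PM — every shift.
Total cost: 9.
No cover costs less than 9.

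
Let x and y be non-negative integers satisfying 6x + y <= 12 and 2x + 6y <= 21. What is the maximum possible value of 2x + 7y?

23

The continuous relaxation peaks at (0, 3.5) with value 24.50; rounding to a feasible lattice point costs some objective.
(x,y)=(1,3): 6·1+1·3=9≤12, 2·1+6·3=20≤21, objective 23.
(x,y)=(0,3): 6·0+1·3=3≤12, 2·0+6·3=18≤21, objective 21.
No feasible integer point exceeds 23.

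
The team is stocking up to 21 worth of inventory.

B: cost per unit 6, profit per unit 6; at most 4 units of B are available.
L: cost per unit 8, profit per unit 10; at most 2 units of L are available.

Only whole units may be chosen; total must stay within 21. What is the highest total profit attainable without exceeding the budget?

This is a bounded integer knapsack.
Take 2×B and 1×L: cost 20 ≤ 21, profit 2·6 + 1·10 = 22.
No other integer combination yields more.

22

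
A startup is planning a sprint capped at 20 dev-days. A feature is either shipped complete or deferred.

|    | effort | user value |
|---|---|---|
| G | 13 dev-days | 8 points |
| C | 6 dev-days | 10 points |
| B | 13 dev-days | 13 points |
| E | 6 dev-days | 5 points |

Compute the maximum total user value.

G + C: effort 13 + 6 = 19 ≤ 20, user value 8 + 10 = 18.
B + E: effort 13 + 6 = 19 ≤ 20, user value 13 + 5 = 18.
C + B: effort 6 + 13 = 19 ≤ 20, user value 10 + 13 = 23.
Best is C and B with total user value 23.

23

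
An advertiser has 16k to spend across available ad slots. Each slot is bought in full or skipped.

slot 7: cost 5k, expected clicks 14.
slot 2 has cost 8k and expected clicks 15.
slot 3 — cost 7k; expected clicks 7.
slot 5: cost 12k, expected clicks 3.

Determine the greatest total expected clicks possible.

29

Take slot 7 and slot 2: cost 5 + 8 = 13 ≤ 16, expected clicks 14 + 15 = 29.
No other feasible combination does better.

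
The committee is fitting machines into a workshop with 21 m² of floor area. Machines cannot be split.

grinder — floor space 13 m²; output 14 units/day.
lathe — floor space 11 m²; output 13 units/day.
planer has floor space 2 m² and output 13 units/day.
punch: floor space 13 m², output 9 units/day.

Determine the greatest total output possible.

This is an integer program with binary decision variables.
Allowing fractional choices, the relaxed optimum would be about 34.6, but machines are indivisible.
grinder + planer: floor space 13 + 2 = 15 ≤ 21, output 14 + 13 = 27.
lathe + planer: floor space 11 + 2 = 13 ≤ 21, output 13 + 13 = 26.
Best is grinder and planer with total output 27.

27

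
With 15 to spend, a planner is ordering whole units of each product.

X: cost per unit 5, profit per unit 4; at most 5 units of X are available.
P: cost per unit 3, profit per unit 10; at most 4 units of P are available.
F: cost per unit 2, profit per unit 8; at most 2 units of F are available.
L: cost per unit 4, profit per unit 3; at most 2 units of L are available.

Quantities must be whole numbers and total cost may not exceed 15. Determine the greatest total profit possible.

This is a bounded integer knapsack.
3×P and 2×F: cost 13 ≤ 15, profit 3·10 + 2·8 = 46.
4×P and 1×F: cost 14 ≤ 15, profit 4·10 + 1·8 = 48.
Best is 48.

48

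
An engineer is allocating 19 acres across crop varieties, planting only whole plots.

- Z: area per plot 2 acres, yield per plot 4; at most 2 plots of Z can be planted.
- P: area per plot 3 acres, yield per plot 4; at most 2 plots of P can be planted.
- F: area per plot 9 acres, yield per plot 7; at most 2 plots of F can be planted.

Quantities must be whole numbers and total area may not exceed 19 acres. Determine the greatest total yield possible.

Z has the best ratio (4/2); taking only Z gives at most 2×4 = 8 (stopped by the supply cap of 2).
Mixing does better — 2×Z, 2×P, and 1×F: area 19 ≤ 19, yield 2·4 + 2·4 + 1·7 = 23.

23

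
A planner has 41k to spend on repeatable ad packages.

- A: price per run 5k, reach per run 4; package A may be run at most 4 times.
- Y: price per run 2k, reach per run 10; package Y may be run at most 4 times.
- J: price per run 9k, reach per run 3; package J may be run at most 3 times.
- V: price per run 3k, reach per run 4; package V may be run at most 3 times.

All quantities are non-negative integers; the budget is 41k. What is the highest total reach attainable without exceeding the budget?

68

Y has the best ratio (10/2); taking only Y gives at most 4×10 = 40 (stopped by the supply cap of 4).
Mixing does better — 4×A, 4×Y, and 3×V: price 37 ≤ 41, reach 4·4 + 4·10 + 3·4 = 68.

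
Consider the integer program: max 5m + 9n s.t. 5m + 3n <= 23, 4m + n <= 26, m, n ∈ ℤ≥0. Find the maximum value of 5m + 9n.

63

The continuous relaxation peaks at (0, 7.67) with value 69.00; rounding to a feasible lattice point costs some objective.
(m,n)=(0,7): 5·0+3·7=21≤23, 4·0+1·7=7≤26, objective 63.
(m,n)=(1,6): 5·1+3·6=23≤23, 4·1+1·6=10≤26, objective 59.
(m,n)=(0,6): 5·0+3·6=18≤23, 4·0+1·6=6≤26, objective 54.
Maximum is 63 at (m,n)=(0,7).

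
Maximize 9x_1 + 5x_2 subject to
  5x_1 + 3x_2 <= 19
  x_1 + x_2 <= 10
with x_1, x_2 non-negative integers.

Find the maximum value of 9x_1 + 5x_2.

(x_1,x_2)=(2,3): 5·2+3·3=19≤19, 1·2+1·3=5≤10, objective 33.
(x_1,x_2)=(3,1): 5·3+3·1=18≤19, 1·3+1·1=4≤10, objective 32.
(x_1,x_2)=(1,4): 5·1+3·4=17≤19, 1·1+1·4=5≤10, objective 29.
(x_1,x_2)=(2,2): 5·2+3·2=16≤19, 1·2+1·2=4≤10, objective 28.
Maximum is 33 at (x_1,x_2)=(2,3).

33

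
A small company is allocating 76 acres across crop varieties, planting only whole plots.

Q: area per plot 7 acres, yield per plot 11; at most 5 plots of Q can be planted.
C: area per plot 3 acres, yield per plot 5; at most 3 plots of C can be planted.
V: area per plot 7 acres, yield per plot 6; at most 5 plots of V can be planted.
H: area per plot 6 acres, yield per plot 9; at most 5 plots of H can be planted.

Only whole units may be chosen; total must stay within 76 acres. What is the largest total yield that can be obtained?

This is a bounded integer knapsack.
5×Q, 3×C, 1×V, and 4×H: area 75 ≤ 76, yield 5·11 + 3·5 + 1·6 + 4·9 = 112.
5×Q, 3×C, and 5×H: area 74 ≤ 76, yield 5·11 + 3·5 + 5·9 = 115.
Best is 115.

115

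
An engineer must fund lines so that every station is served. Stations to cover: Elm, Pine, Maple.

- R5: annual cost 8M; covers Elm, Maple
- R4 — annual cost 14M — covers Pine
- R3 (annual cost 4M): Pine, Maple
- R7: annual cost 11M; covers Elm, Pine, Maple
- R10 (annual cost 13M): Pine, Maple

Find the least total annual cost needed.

11

This is an integer covering problem.
The greedy cost-per-new-station heuristic would pick R3 and R5 for 12, but a cheaper cover exists.
R7 alone covers Elm, Pine, Maple — every station.
Total annual cost: 11.
No cover costs less than 11.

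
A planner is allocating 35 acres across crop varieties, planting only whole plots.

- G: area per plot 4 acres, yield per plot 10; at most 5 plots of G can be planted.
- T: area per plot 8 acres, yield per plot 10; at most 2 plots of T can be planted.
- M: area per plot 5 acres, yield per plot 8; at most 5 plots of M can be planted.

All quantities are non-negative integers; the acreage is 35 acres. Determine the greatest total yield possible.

74

5×G and 3×M: area 35 ≤ 35, yield 5·10 + 3·8 = 74.
5×G, 1×T, and 1×M: area 33 ≤ 35, yield 5·10 + 1·10 + 1·8 = 68.
Best is 74.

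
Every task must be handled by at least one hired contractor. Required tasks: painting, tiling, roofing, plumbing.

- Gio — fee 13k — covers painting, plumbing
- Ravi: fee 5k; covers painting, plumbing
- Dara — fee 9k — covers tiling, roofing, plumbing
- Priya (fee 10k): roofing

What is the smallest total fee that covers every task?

Choose Ravi and Dara: together they cover painting, tiling, roofing, plumbing — every task.
Total fee: 5 + 9 = 14.
No cover costs less than 14.

14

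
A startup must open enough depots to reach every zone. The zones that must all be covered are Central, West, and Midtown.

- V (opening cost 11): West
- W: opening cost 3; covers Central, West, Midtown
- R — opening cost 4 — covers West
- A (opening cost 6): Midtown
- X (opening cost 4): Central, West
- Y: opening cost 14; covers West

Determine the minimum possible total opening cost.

3

This is an integer covering problem.
W alone covers Central, West, Midtown — every zone.
Total opening cost: 3.
No cover costs less than 3.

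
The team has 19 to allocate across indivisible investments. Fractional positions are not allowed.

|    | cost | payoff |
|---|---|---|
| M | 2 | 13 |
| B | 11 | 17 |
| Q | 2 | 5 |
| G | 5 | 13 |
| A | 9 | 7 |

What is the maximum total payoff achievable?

43

Take M, B, and G: cost 2 + 11 + 5 = 18 ≤ 19, payoff 13 + 17 + 13 = 43.
No other feasible combination does better.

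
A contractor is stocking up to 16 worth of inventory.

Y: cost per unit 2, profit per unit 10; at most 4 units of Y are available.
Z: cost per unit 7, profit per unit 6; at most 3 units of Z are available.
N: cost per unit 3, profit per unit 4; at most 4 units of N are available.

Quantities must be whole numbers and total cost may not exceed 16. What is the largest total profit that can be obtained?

4×Y and 1×Z: cost 15 ≤ 16, profit 4·10 + 1·6 = 46.
4×Y and 2×N: cost 14 ≤ 16, profit 4·10 + 2·4 = 48.
Best is 48.

48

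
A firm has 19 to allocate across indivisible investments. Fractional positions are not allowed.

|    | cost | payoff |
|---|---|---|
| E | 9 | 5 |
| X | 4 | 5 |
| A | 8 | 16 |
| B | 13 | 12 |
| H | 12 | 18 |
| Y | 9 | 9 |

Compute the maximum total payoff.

Treat it as a binary knapsack problem.
Allowing fractional choices, the relaxed optimum would be about 32.5, but investments are indivisible.
X + H: cost 4 + 12 = 16 ≤ 19, payoff 5 + 18 = 23.
A + Y: cost 8 + 9 = 17 ≤ 19, payoff 16 + 9 = 25.
Best is A and Y with total payoff 25.

25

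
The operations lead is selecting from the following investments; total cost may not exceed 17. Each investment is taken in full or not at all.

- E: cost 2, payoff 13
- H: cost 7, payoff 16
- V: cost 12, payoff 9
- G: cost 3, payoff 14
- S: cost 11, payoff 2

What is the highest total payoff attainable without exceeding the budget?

43

This is a 0-1 knapsack instance.
Take E, H, and G: cost 2 + 7 + 3 = 12 ≤ 17, payoff 13 + 16 + 14 = 43.
No other feasible combination does better.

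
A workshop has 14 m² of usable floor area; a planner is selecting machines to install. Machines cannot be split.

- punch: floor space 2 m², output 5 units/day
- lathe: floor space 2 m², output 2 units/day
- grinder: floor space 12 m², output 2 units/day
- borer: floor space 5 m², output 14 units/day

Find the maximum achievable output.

punch + borer: floor space 2 + 5 = 7 ≤ 14, output 5 + 14 = 19.
lathe + borer: floor space 2 + 5 = 7 ≤ 14, output 2 + 14 = 16.
punch + lathe + borer: floor space 2 + 2 + 5 = 9 ≤ 14, output 5 + 2 + 14 = 21.
Best is punch, lathe, and borer with total output 21.

21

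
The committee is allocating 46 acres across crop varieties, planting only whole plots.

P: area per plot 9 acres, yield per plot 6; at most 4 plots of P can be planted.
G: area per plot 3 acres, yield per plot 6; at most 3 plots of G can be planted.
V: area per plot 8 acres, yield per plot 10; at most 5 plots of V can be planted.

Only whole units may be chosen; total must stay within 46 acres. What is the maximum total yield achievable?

62

2×G and 5×V: area 46 ≤ 46, yield 2·6 + 5·10 = 62.
3×G and 4×V: area 41 ≤ 46, yield 3·6 + 4·10 = 58.
Best is 62.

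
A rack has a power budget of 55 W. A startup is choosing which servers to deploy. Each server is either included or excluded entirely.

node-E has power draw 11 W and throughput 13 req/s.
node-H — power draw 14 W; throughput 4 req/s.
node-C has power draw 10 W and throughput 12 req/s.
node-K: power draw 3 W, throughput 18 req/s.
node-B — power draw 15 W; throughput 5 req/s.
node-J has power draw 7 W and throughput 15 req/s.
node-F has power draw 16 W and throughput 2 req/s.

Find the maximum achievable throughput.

Take node-E, node-C, node-K, node-B, and node-J: power draw 11 + 10 + 3 + 15 + 7 = 46 ≤ 55, throughput 13 + 12 + 18 + 5 + 15 = 63.
No other feasible combination does better.

63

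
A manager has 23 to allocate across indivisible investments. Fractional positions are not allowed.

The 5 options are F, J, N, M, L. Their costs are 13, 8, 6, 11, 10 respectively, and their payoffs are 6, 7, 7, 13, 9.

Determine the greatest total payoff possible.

22

Allowing fractional choices, the relaxed optimum would be about 25.4, but investments are indivisible.
N + M: cost 6 + 11 = 17 ≤ 23, payoff 7 + 13 = 20.
M + L: cost 11 + 10 = 21 ≤ 23, payoff 13 + 9 = 22.
Best is M and L with total payoff 22.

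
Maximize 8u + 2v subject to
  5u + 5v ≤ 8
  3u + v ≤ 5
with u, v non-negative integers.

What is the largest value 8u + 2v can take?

The continuous relaxation peaks at (1.6, 0) with value 12.80; rounding to a feasible lattice point costs some objective.
(u,v)=(1,0): 5·1+5·0=5≤8, 3·1+1·0=3≤5, objective 8.
(u,v)=(0,1): 5·0+5·1=5≤8, 3·0+1·1=1≤5, objective 2.
(u,v)=(0,0): 5·0+5·0=0≤8, 3·0+1·0=0≤5, objective 0.
Maximum is 8 at (u,v)=(1,0).

8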